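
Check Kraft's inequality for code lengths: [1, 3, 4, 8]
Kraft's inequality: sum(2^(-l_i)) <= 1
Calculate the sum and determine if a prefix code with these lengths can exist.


Sum = 2^(-1) + 2^(-3) + 2^(-4) + 2^(-8)
    = 0.5 + 0.125 + 0.0625 + 0.00390625
    = 177/256 = 0.69140625
Since 0.69140625 <= 1, Kraft's inequality IS satisfied.
A prefix code with these lengths CAN exist.

Kraft sum = 0.69140625. Satisfied.


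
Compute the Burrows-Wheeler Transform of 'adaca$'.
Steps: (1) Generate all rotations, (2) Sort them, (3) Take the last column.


Rotations (sorted):
  0: $adaca -> last char: a
  1: a$adac -> last char: c
  2: aca$ad -> last char: d
  3: adaca$ -> last char: $
  4: ca$ada -> last char: a
  5: daca$a -> last char: a


BWT = acd$aa


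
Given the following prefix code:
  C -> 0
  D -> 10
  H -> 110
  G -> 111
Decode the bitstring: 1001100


Decoding step by step:
Bits 10 -> D
Bits 0 -> C
Bits 110 -> H
Bits 0 -> C


Decoded message: DCHC


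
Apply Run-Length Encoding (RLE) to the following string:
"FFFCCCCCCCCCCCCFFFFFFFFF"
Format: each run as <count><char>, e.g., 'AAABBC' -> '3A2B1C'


Scanning runs left to right:
  i=0: run of 'F' x 3 -> '3F'
  i=3: run of 'C' x 12 -> '12C'
  i=15: run of 'F' x 9 -> '9F'

RLE = 3F12C9F


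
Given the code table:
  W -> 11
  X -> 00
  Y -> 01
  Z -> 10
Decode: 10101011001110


Decoding:
10 -> Z
10 -> Z
10 -> Z
11 -> W
00 -> X
11 -> W
10 -> Z


Result: ZZZWXWZ


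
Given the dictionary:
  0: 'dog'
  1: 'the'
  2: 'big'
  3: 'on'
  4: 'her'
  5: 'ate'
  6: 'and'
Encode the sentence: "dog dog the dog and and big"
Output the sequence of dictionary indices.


Look up each word in the dictionary:
  'dog' -> 0
  'dog' -> 0
  'the' -> 1
  'dog' -> 0
  'and' -> 6
  'and' -> 6
  'big' -> 2

Encoded: [0, 0, 1, 0, 6, 6, 2]


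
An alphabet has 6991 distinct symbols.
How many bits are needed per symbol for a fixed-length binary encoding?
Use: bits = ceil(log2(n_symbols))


log2(6991) = 12.7713
Bracket: 2^12 = 4096 < 6991 <= 2^13 = 8192
So ceil(log2(6991)) = 13

bits = ceil(log2(6991)) = ceil(12.7713) = 13 bits


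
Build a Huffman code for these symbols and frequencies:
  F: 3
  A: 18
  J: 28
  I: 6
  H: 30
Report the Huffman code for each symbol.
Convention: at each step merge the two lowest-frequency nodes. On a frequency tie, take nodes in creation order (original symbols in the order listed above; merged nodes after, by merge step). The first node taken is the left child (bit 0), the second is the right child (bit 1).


Huffman tree construction:
Step 1: Merge F(3) + I(6) = 9
Step 2: Merge (F+I)(9) + A(18) = 27
Step 3: Merge ((F+I)+A)(27) + J(28) = 55
Step 4: Merge H(30) + (((F+I)+A)+J)(55) = 85
Read each symbol's code off the tree from the root (left child = 0, right child = 1).

Codes:
  F: 1000 (length 4)
  A: 101 (length 3)
  J: 11 (length 2)
  I: 1001 (length 4)
  H: 0 (length 1)
Average code length: 176/85 = 2.0706 bits/symbol


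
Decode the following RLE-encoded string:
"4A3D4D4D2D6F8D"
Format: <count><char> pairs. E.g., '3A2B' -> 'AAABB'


Expanding each <count><char> pair:
  4A -> 'AAAA'
  3D -> 'DDD'
  4D -> 'DDDD'
  4D -> 'DDDD'
  2D -> 'DD'
  6F -> 'FFFFFF'
  8D -> 'DDDDDDDD'

Decoded = AAAADDDDDDDDDDDDDFFFFFFDDDDDDDD


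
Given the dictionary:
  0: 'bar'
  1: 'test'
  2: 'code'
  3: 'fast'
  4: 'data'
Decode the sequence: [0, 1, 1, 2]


Look up each index in the dictionary:
  0 -> 'bar'
  1 -> 'test'
  1 -> 'test'
  2 -> 'code'

Decoded: "bar test test code"


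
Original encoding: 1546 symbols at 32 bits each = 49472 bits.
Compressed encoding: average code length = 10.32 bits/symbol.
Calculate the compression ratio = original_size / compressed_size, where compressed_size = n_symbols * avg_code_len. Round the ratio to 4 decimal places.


original_size = n_symbols * orig_bits = 1546 * 32 = 49472 bits
compressed_size = n_symbols * avg_code_len = 1546 * 10.32 = 15954.72 bits
ratio = original_size / compressed_size = 49472 / 15954.72 = 3.1008

Compression ratio = 3.1008


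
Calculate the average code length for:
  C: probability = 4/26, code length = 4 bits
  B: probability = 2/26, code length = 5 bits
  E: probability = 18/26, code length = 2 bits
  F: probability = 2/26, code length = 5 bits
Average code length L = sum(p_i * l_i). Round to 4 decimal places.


Weighted contributions p_i * l_i:
  C: (4/26) * 4 = 16/26
  B: (2/26) * 5 = 10/26
  E: (18/26) * 2 = 36/26
  F: (2/26) * 5 = 10/26
Sum = (16 + 10 + 36 + 10)/26 = 72/26

L = 72/26 = 2.7692 bits/symbol


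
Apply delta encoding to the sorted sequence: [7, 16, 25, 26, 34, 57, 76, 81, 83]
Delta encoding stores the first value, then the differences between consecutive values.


First value: 7
Deltas:
  16 - 7 = 9
  25 - 16 = 9
  26 - 25 = 1
  34 - 26 = 8
  57 - 34 = 23
  76 - 57 = 19
  81 - 76 = 5
  83 - 81 = 2


Delta encoded: [7, 9, 9, 1, 8, 23, 19, 5, 2]


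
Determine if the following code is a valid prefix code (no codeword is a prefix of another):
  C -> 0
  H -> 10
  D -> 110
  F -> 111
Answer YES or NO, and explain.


Checking each pair (does one codeword prefix another?):
  C='0' vs H='10': no prefix
  C='0' vs D='110': no prefix
  C='0' vs F='111': no prefix
  H='10' vs C='0': no prefix
  H='10' vs D='110': no prefix
  H='10' vs F='111': no prefix
  D='110' vs C='0': no prefix
  D='110' vs H='10': no prefix
  D='110' vs F='111': no prefix
  F='111' vs C='0': no prefix
  F='111' vs H='10': no prefix
  F='111' vs D='110': no prefix
No violation found over all pairs.

YES -- this is a valid prefix code. No codeword is a prefix of any other codeword.


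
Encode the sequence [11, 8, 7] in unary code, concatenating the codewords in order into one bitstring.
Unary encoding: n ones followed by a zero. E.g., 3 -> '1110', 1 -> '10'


Encode each number as n ones followed by a terminating 0:
  11 -> 111111111110 (12 bits)
  8 -> 111111110 (9 bits)
  7 -> 11111110 (8 bits)
Total length = 12 + 9 + 8 = 29 bits.

Unary([11, 8, 7]) = 11111111111011111111011111110 (29 bits)


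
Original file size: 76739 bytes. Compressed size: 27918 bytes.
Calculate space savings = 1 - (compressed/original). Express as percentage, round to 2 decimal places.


ratio = compressed/original = 27918/76739 = 0.363805
savings = 1 - ratio = 1 - 0.363805 = 0.636195
as a percentage: 0.636195 * 100 = 63.62%

Space savings = 1 - 27918/76739 = 63.62%


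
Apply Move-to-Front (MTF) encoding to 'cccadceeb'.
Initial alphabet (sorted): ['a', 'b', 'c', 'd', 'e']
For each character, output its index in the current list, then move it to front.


MTF encoding:
'c': index 2 in ['a', 'b', 'c', 'd', 'e'] -> ['c', 'a', 'b', 'd', 'e']
'c': index 0 in ['c', 'a', 'b', 'd', 'e'] -> ['c', 'a', 'b', 'd', 'e']
'c': index 0 in ['c', 'a', 'b', 'd', 'e'] -> ['c', 'a', 'b', 'd', 'e']
'a': index 1 in ['c', 'a', 'b', 'd', 'e'] -> ['a', 'c', 'b', 'd', 'e']
'd': index 3 in ['a', 'c', 'b', 'd', 'e'] -> ['d', 'a', 'c', 'b', 'e']
'c': index 2 in ['d', 'a', 'c', 'b', 'e'] -> ['c', 'd', 'a', 'b', 'e']
'e': index 4 in ['c', 'd', 'a', 'b', 'e'] -> ['e', 'c', 'd', 'a', 'b']
'e': index 0 in ['e', 'c', 'd', 'a', 'b'] -> ['e', 'c', 'd', 'a', 'b']
'b': index 4 in ['e', 'c', 'd', 'a', 'b'] -> ['b', 'e', 'c', 'd', 'a']


Output: [2, 0, 0, 1, 3, 2, 4, 0, 4]


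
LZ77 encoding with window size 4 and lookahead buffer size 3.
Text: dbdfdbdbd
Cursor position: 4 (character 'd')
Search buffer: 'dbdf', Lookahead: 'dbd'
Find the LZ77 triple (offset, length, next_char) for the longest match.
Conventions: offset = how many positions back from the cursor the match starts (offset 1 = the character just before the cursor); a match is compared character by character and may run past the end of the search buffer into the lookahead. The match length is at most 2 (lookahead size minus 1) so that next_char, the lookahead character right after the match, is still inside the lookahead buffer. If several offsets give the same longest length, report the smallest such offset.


Try each offset into the search buffer:
  offset=1 (pos 3, char 'f'): match length 0
  offset=2 (pos 2, char 'd'): match length 1
  offset=3 (pos 1, char 'b'): match length 0
  offset=4 (pos 0, char 'd'): match length 2
Longest match has length 2 at offset 4.
next_char = character at position 4 + 2 = 6 -> 'd'

Best match: offset=4, length=2 (matching 'db' starting at position 0)
LZ77 triple: (4, 2, 'd')


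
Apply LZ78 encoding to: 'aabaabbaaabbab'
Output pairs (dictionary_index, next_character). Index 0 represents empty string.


LZ78 encoding steps:
Dictionary: {0: ''}
Step 1: w='' (idx 0), next='a' -> output (0, 'a'), add 'a' as idx 1
Step 2: w='a' (idx 1), next='b' -> output (1, 'b'), add 'ab' as idx 2
Step 3: w='a' (idx 1), next='a' -> output (1, 'a'), add 'aa' as idx 3
Step 4: w='' (idx 0), next='b' -> output (0, 'b'), add 'b' as idx 4
Step 5: w='b' (idx 4), next='a' -> output (4, 'a'), add 'ba' as idx 5
Step 6: w='aa' (idx 3), next='b' -> output (3, 'b'), add 'aab' as idx 6
Step 7: w='ba' (idx 5), next='b' -> output (5, 'b'), add 'bab' as idx 7


Encoded: [(0, 'a'), (1, 'b'), (1, 'a'), (0, 'b'), (4, 'a'), (3, 'b'), (5, 'b')]


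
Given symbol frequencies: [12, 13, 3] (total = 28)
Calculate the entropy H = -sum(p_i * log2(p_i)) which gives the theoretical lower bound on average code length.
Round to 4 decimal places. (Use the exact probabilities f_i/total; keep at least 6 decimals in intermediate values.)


Per-symbol terms -p_i * log2(p_i) with p_i = f_i/28:
  p = 12/28 = 0.428571: log2(p) = -1.222392, -p*log2(p) = 0.523882
  p = 13/28 = 0.464286: log2(p) = -1.106915, -p*log2(p) = 0.513925
  p = 3/28 = 0.107143: log2(p) = -3.222392, -p*log2(p) = 0.345256
H = 0.523882 + 0.513925 + 0.345256 = 1.383063

H = 1.3831 bits/symbol


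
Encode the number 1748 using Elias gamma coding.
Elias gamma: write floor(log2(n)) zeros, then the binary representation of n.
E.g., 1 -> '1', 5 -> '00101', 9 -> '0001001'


num_bits = floor(log2(1748)) + 1 = 11
leading_zeros = num_bits - 1 = 10
binary(1748) = 11011010100

Elias gamma(1748) = '0000000000' + '11011010100' = 000000000011011010100 (21 bits)


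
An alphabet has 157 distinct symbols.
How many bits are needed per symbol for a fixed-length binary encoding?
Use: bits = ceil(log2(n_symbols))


log2(157) = 7.2946
Bracket: 2^7 = 128 < 157 <= 2^8 = 256
So ceil(log2(157)) = 8

bits = ceil(log2(157)) = ceil(7.2946) = 8 bits


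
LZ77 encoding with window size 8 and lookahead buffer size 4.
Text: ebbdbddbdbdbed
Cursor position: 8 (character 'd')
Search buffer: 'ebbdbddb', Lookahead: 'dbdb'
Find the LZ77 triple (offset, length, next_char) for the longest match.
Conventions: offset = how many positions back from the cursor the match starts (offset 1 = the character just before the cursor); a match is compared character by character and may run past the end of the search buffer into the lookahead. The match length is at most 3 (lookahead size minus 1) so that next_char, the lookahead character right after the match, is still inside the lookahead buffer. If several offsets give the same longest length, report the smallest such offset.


Try each offset into the search buffer:
  offset=1 (pos 7, char 'b'): match length 0
  offset=2 (pos 6, char 'd'): match length 3
  offset=3 (pos 5, char 'd'): match length 1
  offset=4 (pos 4, char 'b'): match length 0
  offset=5 (pos 3, char 'd'): match length 3
  offset=6 (pos 2, char 'b'): match length 0
  offset=7 (pos 1, char 'b'): match length 0
  offset=8 (pos 0, char 'e'): match length 0
Longest match has length 3, found at offsets 2, 5; take the smallest, offset 2.
next_char = character at position 8 + 3 = 11 -> 'b'

Best match: offset=2, length=3 (matching 'dbd' starting at position 6)
LZ77 triple: (2, 3, 'b')


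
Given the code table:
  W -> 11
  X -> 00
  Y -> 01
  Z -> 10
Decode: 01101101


Decoding:
01 -> Y
10 -> Z
11 -> W
01 -> Y


Result: YZWY


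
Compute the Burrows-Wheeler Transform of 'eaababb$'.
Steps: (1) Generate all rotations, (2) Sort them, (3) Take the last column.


Rotations (sorted):
  0: $eaababb -> last char: b
  1: aababb$e -> last char: e
  2: ababb$ea -> last char: a
  3: abb$eaab -> last char: b
  4: b$eaabab -> last char: b
  5: babb$eaa -> last char: a
  6: bb$eaaba -> last char: a
  7: eaababb$ -> last char: $


BWT = beabbaa$


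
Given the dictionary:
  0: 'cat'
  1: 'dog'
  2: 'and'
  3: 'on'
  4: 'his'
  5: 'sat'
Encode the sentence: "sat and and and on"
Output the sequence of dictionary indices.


Look up each word in the dictionary:
  'sat' -> 5
  'and' -> 2
  'and' -> 2
  'and' -> 2
  'on' -> 3

Encoded: [5, 2, 2, 2, 3]


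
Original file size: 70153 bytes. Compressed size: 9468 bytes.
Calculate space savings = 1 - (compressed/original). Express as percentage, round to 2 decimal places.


ratio = compressed/original = 9468/70153 = 0.134962
savings = 1 - ratio = 1 - 0.134962 = 0.865038
as a percentage: 0.865038 * 100 = 86.5%

Space savings = 1 - 9468/70153 = 86.5%


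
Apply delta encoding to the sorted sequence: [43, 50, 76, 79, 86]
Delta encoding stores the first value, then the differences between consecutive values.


First value: 43
Deltas:
  50 - 43 = 7
  76 - 50 = 26
  79 - 76 = 3
  86 - 79 = 7


Delta encoded: [43, 7, 26, 3, 7]


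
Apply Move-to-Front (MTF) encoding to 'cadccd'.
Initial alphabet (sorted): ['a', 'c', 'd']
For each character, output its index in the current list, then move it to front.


MTF encoding:
'c': index 1 in ['a', 'c', 'd'] -> ['c', 'a', 'd']
'a': index 1 in ['c', 'a', 'd'] -> ['a', 'c', 'd']
'd': index 2 in ['a', 'c', 'd'] -> ['d', 'a', 'c']
'c': index 2 in ['d', 'a', 'c'] -> ['c', 'd', 'a']
'c': index 0 in ['c', 'd', 'a'] -> ['c', 'd', 'a']
'd': index 1 in ['c', 'd', 'a'] -> ['d', 'c', 'a']


Output: [1, 1, 2, 2, 0, 1]


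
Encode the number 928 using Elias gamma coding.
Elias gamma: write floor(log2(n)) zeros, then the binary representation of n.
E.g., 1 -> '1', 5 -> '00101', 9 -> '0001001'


num_bits = floor(log2(928)) + 1 = 10
leading_zeros = num_bits - 1 = 9
binary(928) = 1110100000

Elias gamma(928) = '000000000' + '1110100000' = 0000000001110100000 (19 bits)


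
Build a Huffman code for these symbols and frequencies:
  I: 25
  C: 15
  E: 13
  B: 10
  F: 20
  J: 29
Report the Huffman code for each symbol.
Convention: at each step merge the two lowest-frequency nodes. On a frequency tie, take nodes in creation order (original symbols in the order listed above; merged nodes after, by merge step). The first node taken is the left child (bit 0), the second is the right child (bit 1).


Huffman tree construction:
Step 1: Merge B(10) + E(13) = 23
Step 2: Merge C(15) + F(20) = 35
Step 3: Merge (B+E)(23) + I(25) = 48
Step 4: Merge J(29) + (C+F)(35) = 64
Step 5: Merge ((B+E)+I)(48) + (J+(C+F))(64) = 112
Read each symbol's code off the tree from the root (left child = 0, right child = 1).

Codes:
  I: 01 (length 2)
  C: 110 (length 3)
  E: 001 (length 3)
  B: 000 (length 3)
  F: 111 (length 3)
  J: 10 (length 2)
Average code length: 282/112 = 2.5179 bits/symbol


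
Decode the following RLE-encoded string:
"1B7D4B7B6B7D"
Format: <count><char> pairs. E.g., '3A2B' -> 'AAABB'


Expanding each <count><char> pair:
  1B -> 'B'
  7D -> 'DDDDDDD'
  4B -> 'BBBB'
  7B -> 'BBBBBBB'
  6B -> 'BBBBBB'
  7D -> 'DDDDDDD'

Decoded = BDDDDDDDBBBBBBBBBBBBBBBBBDDDDDDD


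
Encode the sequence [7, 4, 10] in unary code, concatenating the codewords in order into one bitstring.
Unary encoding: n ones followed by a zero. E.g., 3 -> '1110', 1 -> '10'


Encode each number as n ones followed by a terminating 0:
  7 -> 11111110 (8 bits)
  4 -> 11110 (5 bits)
  10 -> 11111111110 (11 bits)
Total length = 8 + 5 + 11 = 24 bits.

Unary([7, 4, 10]) = 111111101111011111111110 (24 bits)


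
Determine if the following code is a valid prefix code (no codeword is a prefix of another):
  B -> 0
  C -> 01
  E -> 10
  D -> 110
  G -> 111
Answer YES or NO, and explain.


Checking each pair (does one codeword prefix another?):
  B='0' vs C='01': prefix -- VIOLATION

NO -- this is NOT a valid prefix code. B (0) is a prefix of C (01).


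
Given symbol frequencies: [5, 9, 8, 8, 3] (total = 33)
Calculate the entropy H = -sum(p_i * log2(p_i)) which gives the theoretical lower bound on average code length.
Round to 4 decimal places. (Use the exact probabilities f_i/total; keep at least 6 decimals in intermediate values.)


Per-symbol terms -p_i * log2(p_i) with p_i = f_i/33:
  p = 5/33 = 0.151515: log2(p) = -2.722466, -p*log2(p) = 0.412495
  p = 9/33 = 0.272727: log2(p) = -1.874469, -p*log2(p) = 0.511219
  p = 8/33 = 0.242424: log2(p) = -2.044394, -p*log2(p) = 0.495611
  p = 8/33 = 0.242424: log2(p) = -2.044394, -p*log2(p) = 0.495611
  p = 3/33 = 0.090909: log2(p) = -3.459432, -p*log2(p) = 0.314494
H = 0.412495 + 0.511219 + 0.495611 + 0.495611 + 0.314494 = 2.229430

H = 2.2294 bits/symbol


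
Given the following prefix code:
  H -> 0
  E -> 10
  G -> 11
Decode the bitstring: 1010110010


Decoding step by step:
Bits 10 -> E
Bits 10 -> E
Bits 11 -> G
Bits 0 -> H
Bits 0 -> H
Bits 10 -> E


Decoded message: EEGHHE


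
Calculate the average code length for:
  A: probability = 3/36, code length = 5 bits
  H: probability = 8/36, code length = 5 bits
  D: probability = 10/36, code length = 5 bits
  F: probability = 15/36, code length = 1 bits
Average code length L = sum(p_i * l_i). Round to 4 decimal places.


Weighted contributions p_i * l_i:
  A: (3/36) * 5 = 15/36
  H: (8/36) * 5 = 40/36
  D: (10/36) * 5 = 50/36
  F: (15/36) * 1 = 15/36
Sum = (15 + 40 + 50 + 15)/36 = 120/36

L = 120/36 = 3.3333 bits/symbol


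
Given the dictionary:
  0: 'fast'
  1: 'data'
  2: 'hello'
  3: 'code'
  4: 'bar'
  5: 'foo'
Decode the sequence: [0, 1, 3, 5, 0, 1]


Look up each index in the dictionary:
  0 -> 'fast'
  1 -> 'data'
  3 -> 'code'
  5 -> 'foo'
  0 -> 'fast'
  1 -> 'data'

Decoded: "fast data code foo fast data"


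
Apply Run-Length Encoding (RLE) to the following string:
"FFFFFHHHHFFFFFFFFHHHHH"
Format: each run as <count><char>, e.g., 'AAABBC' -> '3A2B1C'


Scanning runs left to right:
  i=0: run of 'F' x 5 -> '5F'
  i=5: run of 'H' x 4 -> '4H'
  i=9: run of 'F' x 8 -> '8F'
  i=17: run of 'H' x 5 -> '5H'

RLE = 5F4H8F5H


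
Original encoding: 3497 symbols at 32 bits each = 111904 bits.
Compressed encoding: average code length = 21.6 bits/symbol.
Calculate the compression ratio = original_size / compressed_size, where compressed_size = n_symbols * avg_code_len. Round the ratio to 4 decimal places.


original_size = n_symbols * orig_bits = 3497 * 32 = 111904 bits
compressed_size = n_symbols * avg_code_len = 3497 * 21.6 = 75535.2 bits
ratio = original_size / compressed_size = 111904 / 75535.2 = 1.4815

Compression ratio = 1.4815


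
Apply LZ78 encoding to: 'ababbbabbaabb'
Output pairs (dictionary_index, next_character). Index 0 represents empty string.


LZ78 encoding steps:
Dictionary: {0: ''}
Step 1: w='' (idx 0), next='a' -> output (0, 'a'), add 'a' as idx 1
Step 2: w='' (idx 0), next='b' -> output (0, 'b'), add 'b' as idx 2
Step 3: w='a' (idx 1), next='b' -> output (1, 'b'), add 'ab' as idx 3
Step 4: w='b' (idx 2), next='b' -> output (2, 'b'), add 'bb' as idx 4
Step 5: w='ab' (idx 3), next='b' -> output (3, 'b'), add 'abb' as idx 5
Step 6: w='a' (idx 1), next='a' -> output (1, 'a'), add 'aa' as idx 6
Step 7: w='bb' (idx 4), end of input -> output (4, '')


Encoded: [(0, 'a'), (0, 'b'), (1, 'b'), (2, 'b'), (3, 'b'), (1, 'a'), (4, '')]


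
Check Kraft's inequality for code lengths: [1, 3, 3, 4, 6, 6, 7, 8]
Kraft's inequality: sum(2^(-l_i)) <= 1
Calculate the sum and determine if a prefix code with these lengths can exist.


Sum = 2^(-1) + 2^(-3) + 2^(-3) + 2^(-4) + 2^(-6) + 2^(-6) + 2^(-7) + 2^(-8)
    = 0.5 + 0.125 + 0.125 + 0.0625 + 0.015625 + 0.015625 + 0.0078125 + 0.00390625
    = 219/256 = 0.85546875
Since 0.85546875 <= 1, Kraft's inequality IS satisfied.
A prefix code with these lengths CAN exist.

Kraft sum = 0.85546875. Satisfied.


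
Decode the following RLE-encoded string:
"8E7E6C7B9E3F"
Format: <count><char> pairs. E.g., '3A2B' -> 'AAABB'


Expanding each <count><char> pair:
  8E -> 'EEEEEEEE'
  7E -> 'EEEEEEE'
  6C -> 'CCCCCC'
  7B -> 'BBBBBBB'
  9E -> 'EEEEEEEEE'
  3F -> 'FFF'

Decoded = EEEEEEEEEEEEEEECCCCCCBBBBBBBEEEEEEEEEFFF


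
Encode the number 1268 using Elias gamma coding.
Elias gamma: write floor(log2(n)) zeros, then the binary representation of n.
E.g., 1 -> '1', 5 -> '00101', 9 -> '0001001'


num_bits = floor(log2(1268)) + 1 = 11
leading_zeros = num_bits - 1 = 10
binary(1268) = 10011110100

Elias gamma(1268) = '0000000000' + '10011110100' = 000000000010011110100 (21 bits)


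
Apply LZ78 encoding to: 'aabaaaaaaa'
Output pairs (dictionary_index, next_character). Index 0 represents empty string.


LZ78 encoding steps:
Dictionary: {0: ''}
Step 1: w='' (idx 0), next='a' -> output (0, 'a'), add 'a' as idx 1
Step 2: w='a' (idx 1), next='b' -> output (1, 'b'), add 'ab' as idx 2
Step 3: w='a' (idx 1), next='a' -> output (1, 'a'), add 'aa' as idx 3
Step 4: w='aa' (idx 3), next='a' -> output (3, 'a'), add 'aaa' as idx 4
Step 5: w='aa' (idx 3), end of input -> output (3, '')


Encoded: [(0, 'a'), (1, 'b'), (1, 'a'), (3, 'a'), (3, '')]


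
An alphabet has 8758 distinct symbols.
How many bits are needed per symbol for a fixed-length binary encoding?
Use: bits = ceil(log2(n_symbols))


log2(8758) = 13.0964
Bracket: 2^13 = 8192 < 8758 <= 2^14 = 16384
So ceil(log2(8758)) = 14

bits = ceil(log2(8758)) = ceil(13.0964) = 14 bits


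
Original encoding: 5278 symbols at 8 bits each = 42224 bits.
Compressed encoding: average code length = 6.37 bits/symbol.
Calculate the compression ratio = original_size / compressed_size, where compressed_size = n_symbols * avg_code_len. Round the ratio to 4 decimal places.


original_size = n_symbols * orig_bits = 5278 * 8 = 42224 bits
compressed_size = n_symbols * avg_code_len = 5278 * 6.37 = 33620.86 bits
ratio = original_size / compressed_size = 42224 / 33620.86 = 1.2559

Compression ratio = 1.2559


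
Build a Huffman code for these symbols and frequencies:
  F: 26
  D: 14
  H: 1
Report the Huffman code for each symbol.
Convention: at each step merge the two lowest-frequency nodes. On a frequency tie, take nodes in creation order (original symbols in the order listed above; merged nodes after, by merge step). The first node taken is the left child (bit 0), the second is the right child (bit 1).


Huffman tree construction:
Step 1: Merge H(1) + D(14) = 15
Step 2: Merge (H+D)(15) + F(26) = 41
Read each symbol's code off the tree from the root (left child = 0, right child = 1).

Codes:
  F: 1 (length 1)
  D: 01 (length 2)
  H: 00 (length 2)
Average code length: 56/41 = 1.3659 bits/symbol


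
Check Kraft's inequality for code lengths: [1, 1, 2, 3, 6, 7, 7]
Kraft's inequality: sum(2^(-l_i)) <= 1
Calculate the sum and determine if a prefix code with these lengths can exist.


Sum = 2^(-1) + 2^(-1) + 2^(-2) + 2^(-3) + 2^(-6) + 2^(-7) + 2^(-7)
    = 0.5 + 0.5 + 0.25 + 0.125 + 0.015625 + 0.0078125 + 0.0078125
    = 180/128 = 1.40625
Since 1.40625 > 1, Kraft's inequality is NOT satisfied.
A prefix code with these lengths CANNOT exist.

Kraft sum = 1.40625. Not satisfied.


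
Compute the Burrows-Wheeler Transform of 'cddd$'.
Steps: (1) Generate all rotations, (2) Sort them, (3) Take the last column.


Rotations (sorted):
  0: $cddd -> last char: d
  1: cddd$ -> last char: $
  2: d$cdd -> last char: d
  3: dd$cd -> last char: d
  4: ddd$c -> last char: c


BWT = d$ddc


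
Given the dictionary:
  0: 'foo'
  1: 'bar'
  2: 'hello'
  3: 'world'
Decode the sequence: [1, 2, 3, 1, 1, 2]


Look up each index in the dictionary:
  1 -> 'bar'
  2 -> 'hello'
  3 -> 'world'
  1 -> 'bar'
  1 -> 'bar'
  2 -> 'hello'

Decoded: "bar hello world bar bar hello"


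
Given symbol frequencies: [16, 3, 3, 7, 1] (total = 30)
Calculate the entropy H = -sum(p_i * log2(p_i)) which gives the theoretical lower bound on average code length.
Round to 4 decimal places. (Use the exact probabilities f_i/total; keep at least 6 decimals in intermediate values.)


Per-symbol terms -p_i * log2(p_i) with p_i = f_i/30:
  p = 16/30 = 0.533333: log2(p) = -0.906891, -p*log2(p) = 0.483675
  p = 3/30 = 0.100000: log2(p) = -3.321928, -p*log2(p) = 0.332193
  p = 3/30 = 0.100000: log2(p) = -3.321928, -p*log2(p) = 0.332193
  p = 7/30 = 0.233333: log2(p) = -2.099536, -p*log2(p) = 0.489892
  p = 1/30 = 0.033333: log2(p) = -4.906891, -p*log2(p) = 0.163563
H = 0.483675 + 0.332193 + 0.332193 + 0.489892 + 0.163563 = 1.801516

H = 1.8015 bits/symbol


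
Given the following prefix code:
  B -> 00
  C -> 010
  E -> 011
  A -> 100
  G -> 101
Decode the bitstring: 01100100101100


Decoding step by step:
Bits 011 -> E
Bits 00 -> B
Bits 100 -> A
Bits 101 -> G
Bits 100 -> A


Decoded message: EBAGA


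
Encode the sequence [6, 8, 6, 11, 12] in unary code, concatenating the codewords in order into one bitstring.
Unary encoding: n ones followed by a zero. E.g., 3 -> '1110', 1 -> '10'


Encode each number as n ones followed by a terminating 0:
  6 -> 1111110 (7 bits)
  8 -> 111111110 (9 bits)
  6 -> 1111110 (7 bits)
  11 -> 111111111110 (12 bits)
  12 -> 1111111111110 (13 bits)
Total length = 7 + 9 + 7 + 12 + 13 = 48 bits.

Unary([6, 8, 6, 11, 12]) = 111111011111111011111101111111111101111111111110 (48 bits)


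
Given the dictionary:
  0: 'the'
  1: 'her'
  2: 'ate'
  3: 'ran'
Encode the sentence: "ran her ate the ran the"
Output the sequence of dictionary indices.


Look up each word in the dictionary:
  'ran' -> 3
  'her' -> 1
  'ate' -> 2
  'the' -> 0
  'ran' -> 3
  'the' -> 0

Encoded: [3, 1, 2, 0, 3, 0]


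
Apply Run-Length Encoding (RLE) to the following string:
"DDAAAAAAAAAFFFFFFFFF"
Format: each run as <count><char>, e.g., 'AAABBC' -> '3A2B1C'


Scanning runs left to right:
  i=0: run of 'D' x 2 -> '2D'
  i=2: run of 'A' x 9 -> '9A'
  i=11: run of 'F' x 9 -> '9F'

RLE = 2D9A9F


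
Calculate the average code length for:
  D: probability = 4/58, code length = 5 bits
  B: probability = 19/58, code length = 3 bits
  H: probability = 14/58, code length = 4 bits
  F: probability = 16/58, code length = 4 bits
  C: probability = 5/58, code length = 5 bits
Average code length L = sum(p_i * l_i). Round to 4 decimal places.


Weighted contributions p_i * l_i:
  D: (4/58) * 5 = 20/58
  B: (19/58) * 3 = 57/58
  H: (14/58) * 4 = 56/58
  F: (16/58) * 4 = 64/58
  C: (5/58) * 5 = 25/58
Sum = (20 + 57 + 56 + 64 + 25)/58 = 222/58

L = 222/58 = 3.8276 bits/symbol


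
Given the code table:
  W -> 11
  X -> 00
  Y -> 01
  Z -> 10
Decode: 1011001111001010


Decoding:
10 -> Z
11 -> W
00 -> X
11 -> W
11 -> W
00 -> X
10 -> Z
10 -> Z


Result: ZWXWWXZZ


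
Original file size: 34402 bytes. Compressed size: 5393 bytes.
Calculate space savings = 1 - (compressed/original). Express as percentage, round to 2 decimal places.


ratio = compressed/original = 5393/34402 = 0.156764
savings = 1 - ratio = 1 - 0.156764 = 0.843236
as a percentage: 0.843236 * 100 = 84.32%

Space savings = 1 - 5393/34402 = 84.32%


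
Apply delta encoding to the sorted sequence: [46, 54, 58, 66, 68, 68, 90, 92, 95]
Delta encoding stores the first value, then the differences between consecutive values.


First value: 46
Deltas:
  54 - 46 = 8
  58 - 54 = 4
  66 - 58 = 8
  68 - 66 = 2
  68 - 68 = 0
  90 - 68 = 22
  92 - 90 = 2
  95 - 92 = 3


Delta encoded: [46, 8, 4, 8, 2, 0, 22, 2, 3]


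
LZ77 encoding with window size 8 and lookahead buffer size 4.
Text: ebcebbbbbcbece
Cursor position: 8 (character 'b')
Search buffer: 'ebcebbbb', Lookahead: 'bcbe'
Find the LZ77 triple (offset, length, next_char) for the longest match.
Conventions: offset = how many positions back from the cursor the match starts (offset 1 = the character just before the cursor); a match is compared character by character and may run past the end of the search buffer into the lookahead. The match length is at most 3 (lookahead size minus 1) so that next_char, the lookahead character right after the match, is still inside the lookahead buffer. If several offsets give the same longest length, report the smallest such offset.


Try each offset into the search buffer:
  offset=1 (pos 7, char 'b'): match length 1
  offset=2 (pos 6, char 'b'): match length 1
  offset=3 (pos 5, char 'b'): match length 1
  offset=4 (pos 4, char 'b'): match length 1
  offset=5 (pos 3, char 'e'): match length 0
  offset=6 (pos 2, char 'c'): match length 0
  offset=7 (pos 1, char 'b'): match length 2
  offset=8 (pos 0, char 'e'): match length 0
Longest match has length 2 at offset 7.
next_char = character at position 8 + 2 = 10 -> 'b'

Best match: offset=7, length=2 (matching 'bc' starting at position 1)
LZ77 triple: (7, 2, 'b')


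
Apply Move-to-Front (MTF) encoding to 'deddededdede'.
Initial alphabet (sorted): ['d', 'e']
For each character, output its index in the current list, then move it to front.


MTF encoding:
'd': index 0 in ['d', 'e'] -> ['d', 'e']
'e': index 1 in ['d', 'e'] -> ['e', 'd']
'd': index 1 in ['e', 'd'] -> ['d', 'e']
'd': index 0 in ['d', 'e'] -> ['d', 'e']
'e': index 1 in ['d', 'e'] -> ['e', 'd']
'd': index 1 in ['e', 'd'] -> ['d', 'e']
'e': index 1 in ['d', 'e'] -> ['e', 'd']
'd': index 1 in ['e', 'd'] -> ['d', 'e']
'd': index 0 in ['d', 'e'] -> ['d', 'e']
'e': index 1 in ['d', 'e'] -> ['e', 'd']
'd': index 1 in ['e', 'd'] -> ['d', 'e']
'e': index 1 in ['d', 'e'] -> ['e', 'd']


Output: [0, 1, 1, 0, 1, 1, 1, 1, 0, 1, 1, 1]


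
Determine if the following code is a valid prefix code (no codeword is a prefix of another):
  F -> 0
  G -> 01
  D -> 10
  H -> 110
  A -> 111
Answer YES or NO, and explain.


Checking each pair (does one codeword prefix another?):
  F='0' vs G='01': prefix -- VIOLATION

NO -- this is NOT a valid prefix code. F (0) is a prefix of G (01).


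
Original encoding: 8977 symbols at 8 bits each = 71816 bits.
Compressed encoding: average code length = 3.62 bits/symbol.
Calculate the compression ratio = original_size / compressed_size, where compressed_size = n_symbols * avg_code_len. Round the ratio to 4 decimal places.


original_size = n_symbols * orig_bits = 8977 * 8 = 71816 bits
compressed_size = n_symbols * avg_code_len = 8977 * 3.62 = 32496.74 bits
ratio = original_size / compressed_size = 71816 / 32496.74 = 2.2099

Compression ratio = 2.2099


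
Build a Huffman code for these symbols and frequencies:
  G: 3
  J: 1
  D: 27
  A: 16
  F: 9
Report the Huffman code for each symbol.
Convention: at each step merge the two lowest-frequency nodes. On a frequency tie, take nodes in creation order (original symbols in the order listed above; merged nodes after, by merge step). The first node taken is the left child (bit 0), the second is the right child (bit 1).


Huffman tree construction:
Step 1: Merge J(1) + G(3) = 4
Step 2: Merge (J+G)(4) + F(9) = 13
Step 3: Merge ((J+G)+F)(13) + A(16) = 29
Step 4: Merge D(27) + (((J+G)+F)+A)(29) = 56
Read each symbol's code off the tree from the root (left child = 0, right child = 1).

Codes:
  G: 1001 (length 4)
  J: 1000 (length 4)
  D: 0 (length 1)
  A: 11 (length 2)
  F: 101 (length 3)
Average code length: 102/56 = 1.8214 bits/symbol


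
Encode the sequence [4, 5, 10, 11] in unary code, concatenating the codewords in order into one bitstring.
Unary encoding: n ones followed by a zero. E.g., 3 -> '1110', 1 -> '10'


Encode each number as n ones followed by a terminating 0:
  4 -> 11110 (5 bits)
  5 -> 111110 (6 bits)
  10 -> 11111111110 (11 bits)
  11 -> 111111111110 (12 bits)
Total length = 5 + 6 + 11 + 12 = 34 bits.

Unary([4, 5, 10, 11]) = 1111011111011111111110111111111110 (34 bits)


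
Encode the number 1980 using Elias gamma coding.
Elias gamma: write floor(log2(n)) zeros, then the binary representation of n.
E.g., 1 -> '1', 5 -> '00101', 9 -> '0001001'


num_bits = floor(log2(1980)) + 1 = 11
leading_zeros = num_bits - 1 = 10
binary(1980) = 11110111100

Elias gamma(1980) = '0000000000' + '11110111100' = 000000000011110111100 (21 bits)


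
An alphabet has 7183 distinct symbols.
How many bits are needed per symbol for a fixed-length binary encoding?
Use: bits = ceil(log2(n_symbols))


log2(7183) = 12.8104
Bracket: 2^12 = 4096 < 7183 <= 2^13 = 8192
So ceil(log2(7183)) = 13

bits = ceil(log2(7183)) = ceil(12.8104) = 13 bits


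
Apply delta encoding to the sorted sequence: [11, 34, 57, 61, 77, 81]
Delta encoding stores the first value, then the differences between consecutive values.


First value: 11
Deltas:
  34 - 11 = 23
  57 - 34 = 23
  61 - 57 = 4
  77 - 61 = 16
  81 - 77 = 4


Delta encoded: [11, 23, 23, 4, 16, 4]


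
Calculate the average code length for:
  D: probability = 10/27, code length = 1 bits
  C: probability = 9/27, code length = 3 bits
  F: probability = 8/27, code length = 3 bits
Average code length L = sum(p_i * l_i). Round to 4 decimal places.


Weighted contributions p_i * l_i:
  D: (10/27) * 1 = 10/27
  C: (9/27) * 3 = 27/27
  F: (8/27) * 3 = 24/27
Sum = (10 + 27 + 24)/27 = 61/27

L = 61/27 = 2.2593 bits/symbol


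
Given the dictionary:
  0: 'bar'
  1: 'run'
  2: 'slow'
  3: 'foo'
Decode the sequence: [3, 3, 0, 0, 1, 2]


Look up each index in the dictionary:
  3 -> 'foo'
  3 -> 'foo'
  0 -> 'bar'
  0 -> 'bar'
  1 -> 'run'
  2 -> 'slow'

Decoded: "foo foo bar bar run slow"


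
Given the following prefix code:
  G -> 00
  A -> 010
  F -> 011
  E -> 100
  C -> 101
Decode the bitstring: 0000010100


Decoding step by step:
Bits 00 -> G
Bits 00 -> G
Bits 010 -> A
Bits 100 -> E


Decoded message: GGAE


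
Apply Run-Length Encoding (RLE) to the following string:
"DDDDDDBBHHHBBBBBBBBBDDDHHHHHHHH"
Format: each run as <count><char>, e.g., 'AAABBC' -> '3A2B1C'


Scanning runs left to right:
  i=0: run of 'D' x 6 -> '6D'
  i=6: run of 'B' x 2 -> '2B'
  i=8: run of 'H' x 3 -> '3H'
  i=11: run of 'B' x 9 -> '9B'
  i=20: run of 'D' x 3 -> '3D'
  i=23: run of 'H' x 8 -> '8H'

RLE = 6D2B3H9B3D8H


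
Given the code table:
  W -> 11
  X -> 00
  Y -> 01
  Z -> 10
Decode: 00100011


Decoding:
00 -> X
10 -> Z
00 -> X
11 -> W


Result: XZXW


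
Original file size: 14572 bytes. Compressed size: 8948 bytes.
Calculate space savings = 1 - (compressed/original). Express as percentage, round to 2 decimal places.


ratio = compressed/original = 8948/14572 = 0.614054
savings = 1 - ratio = 1 - 0.614054 = 0.385946
as a percentage: 0.385946 * 100 = 38.59%

Space savings = 1 - 8948/14572 = 38.59%


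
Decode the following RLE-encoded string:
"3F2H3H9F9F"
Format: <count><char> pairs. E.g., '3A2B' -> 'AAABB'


Expanding each <count><char> pair:
  3F -> 'FFF'
  2H -> 'HH'
  3H -> 'HHH'
  9F -> 'FFFFFFFFF'
  9F -> 'FFFFFFFFF'

Decoded = FFFHHHHHFFFFFFFFFFFFFFFFFF


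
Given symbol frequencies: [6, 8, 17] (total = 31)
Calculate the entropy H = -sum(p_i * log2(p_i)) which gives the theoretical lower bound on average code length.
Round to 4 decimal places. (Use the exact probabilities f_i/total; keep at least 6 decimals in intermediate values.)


Per-symbol terms -p_i * log2(p_i) with p_i = f_i/31:
  p = 6/31 = 0.193548: log2(p) = -2.369234, -p*log2(p) = 0.458561
  p = 8/31 = 0.258065: log2(p) = -1.954196, -p*log2(p) = 0.504309
  p = 17/31 = 0.548387: log2(p) = -0.866733, -p*log2(p) = 0.475305
H = 0.458561 + 0.504309 + 0.475305 = 1.438175

H = 1.4382 bits/symbol


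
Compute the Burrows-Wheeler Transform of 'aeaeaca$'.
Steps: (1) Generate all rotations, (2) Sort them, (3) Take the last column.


Rotations (sorted):
  0: $aeaeaca -> last char: a
  1: a$aeaeac -> last char: c
  2: aca$aeae -> last char: e
  3: aeaca$ae -> last char: e
  4: aeaeaca$ -> last char: $
  5: ca$aeaea -> last char: a
  6: eaca$aea -> last char: a
  7: eaeaca$a -> last char: a


BWT = acee$aaa


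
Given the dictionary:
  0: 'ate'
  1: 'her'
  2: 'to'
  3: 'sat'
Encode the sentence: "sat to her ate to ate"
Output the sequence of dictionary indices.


Look up each word in the dictionary:
  'sat' -> 3
  'to' -> 2
  'her' -> 1
  'ate' -> 0
  'to' -> 2
  'ate' -> 0

Encoded: [3, 2, 1, 0, 2, 0]


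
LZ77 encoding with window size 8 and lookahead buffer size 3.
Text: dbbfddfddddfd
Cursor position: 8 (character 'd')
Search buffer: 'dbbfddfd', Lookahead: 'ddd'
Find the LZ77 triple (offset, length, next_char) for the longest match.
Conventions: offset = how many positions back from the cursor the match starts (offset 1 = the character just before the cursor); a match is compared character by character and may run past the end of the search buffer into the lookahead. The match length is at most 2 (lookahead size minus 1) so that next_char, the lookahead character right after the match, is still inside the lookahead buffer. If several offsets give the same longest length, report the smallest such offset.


Try each offset into the search buffer:
  offset=1 (pos 7, char 'd'): match length 2
  offset=2 (pos 6, char 'f'): match length 0
  offset=3 (pos 5, char 'd'): match length 1
  offset=4 (pos 4, char 'd'): match length 2
  offset=5 (pos 3, char 'f'): match length 0
  offset=6 (pos 2, char 'b'): match length 0
  offset=7 (pos 1, char 'b'): match length 0
  offset=8 (pos 0, char 'd'): match length 1
Longest match has length 2, found at offsets 1, 4; take the smallest, offset 1.
next_char = character at position 8 + 2 = 10 -> 'd'

Best match: offset=1, length=2 (matching 'dd' starting at position 7)
LZ77 triple: (1, 2, 'd')


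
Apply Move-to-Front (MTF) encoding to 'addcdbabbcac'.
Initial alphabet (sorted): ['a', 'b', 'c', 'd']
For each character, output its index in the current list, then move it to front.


MTF encoding:
'a': index 0 in ['a', 'b', 'c', 'd'] -> ['a', 'b', 'c', 'd']
'd': index 3 in ['a', 'b', 'c', 'd'] -> ['d', 'a', 'b', 'c']
'd': index 0 in ['d', 'a', 'b', 'c'] -> ['d', 'a', 'b', 'c']
'c': index 3 in ['d', 'a', 'b', 'c'] -> ['c', 'd', 'a', 'b']
'd': index 1 in ['c', 'd', 'a', 'b'] -> ['d', 'c', 'a', 'b']
'b': index 3 in ['d', 'c', 'a', 'b'] -> ['b', 'd', 'c', 'a']
'a': index 3 in ['b', 'd', 'c', 'a'] -> ['a', 'b', 'd', 'c']
'b': index 1 in ['a', 'b', 'd', 'c'] -> ['b', 'a', 'd', 'c']
'b': index 0 in ['b', 'a', 'd', 'c'] -> ['b', 'a', 'd', 'c']
'c': index 3 in ['b', 'a', 'd', 'c'] -> ['c', 'b', 'a', 'd']
'a': index 2 in ['c', 'b', 'a', 'd'] -> ['a', 'c', 'b', 'd']
'c': index 1 in ['a', 'c', 'b', 'd'] -> ['c', 'a', 'b', 'd']


Output: [0, 3, 0, 3, 1, 3, 3, 1, 0, 3, 2, 1]


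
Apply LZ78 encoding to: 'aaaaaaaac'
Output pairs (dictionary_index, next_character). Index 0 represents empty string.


LZ78 encoding steps:
Dictionary: {0: ''}
Step 1: w='' (idx 0), next='a' -> output (0, 'a'), add 'a' as idx 1
Step 2: w='a' (idx 1), next='a' -> output (1, 'a'), add 'aa' as idx 2
Step 3: w='aa' (idx 2), next='a' -> output (2, 'a'), add 'aaa' as idx 3
Step 4: w='aa' (idx 2), next='c' -> output (2, 'c'), add 'aac' as idx 4


Encoded: [(0, 'a'), (1, 'a'), (2, 'a'), (2, 'c')]


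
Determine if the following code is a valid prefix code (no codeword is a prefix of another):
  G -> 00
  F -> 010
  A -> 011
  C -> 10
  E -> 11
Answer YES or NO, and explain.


Checking each pair (does one codeword prefix another?):
  G='00' vs F='010': no prefix
  G='00' vs A='011': no prefix
  G='00' vs C='10': no prefix
  G='00' vs E='11': no prefix
  F='010' vs G='00': no prefix
  F='010' vs A='011': no prefix
  F='010' vs C='10': no prefix
  F='010' vs E='11': no prefix
  A='011' vs G='00': no prefix
  A='011' vs F='010': no prefix
  A='011' vs C='10': no prefix
  A='011' vs E='11': no prefix
  C='10' vs G='00': no prefix
  C='10' vs F='010': no prefix
  C='10' vs A='011': no prefix
  C='10' vs E='11': no prefix
  E='11' vs G='00': no prefix
  E='11' vs F='010': no prefix
  E='11' vs A='011': no prefix
  E='11' vs C='10': no prefix
No violation found over all pairs.

YES -- this is a valid prefix code. No codeword is a prefix of any other codeword.


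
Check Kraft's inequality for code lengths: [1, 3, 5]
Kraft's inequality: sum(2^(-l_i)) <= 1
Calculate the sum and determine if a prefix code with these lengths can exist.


Sum = 2^(-1) + 2^(-3) + 2^(-5)
    = 0.5 + 0.125 + 0.03125
    = 21/32 = 0.65625
Since 0.65625 <= 1, Kraft's inequality IS satisfied.
A prefix code with these lengths CAN exist.

Kraft sum = 0.65625. Satisfied.
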